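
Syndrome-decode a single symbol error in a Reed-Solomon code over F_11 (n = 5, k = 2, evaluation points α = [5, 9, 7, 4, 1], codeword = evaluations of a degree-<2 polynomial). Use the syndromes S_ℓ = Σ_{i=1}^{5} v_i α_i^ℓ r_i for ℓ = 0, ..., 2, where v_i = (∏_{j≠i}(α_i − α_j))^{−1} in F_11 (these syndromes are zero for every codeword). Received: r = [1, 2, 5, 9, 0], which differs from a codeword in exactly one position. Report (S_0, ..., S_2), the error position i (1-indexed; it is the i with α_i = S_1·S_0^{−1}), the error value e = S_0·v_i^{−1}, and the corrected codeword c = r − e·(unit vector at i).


S = (4, 6, 9), error at position 3, error magnitude e = 9, c = [1, 2, 7, 9, 0].

Step 1: column multipliers v_i = (∏_{j≠i}(α_i − α_j))^{−1} mod 11.
  i = 1 (α = 5): (5−9)(5−7)(5−4)(5−1) = (−4)·(−2)·1·4 = 32 ≡ 10, so v_1 = 10^{−1} = 10 (mod 11).
  i = 2 (α = 9): (9−5)(9−7)(9−4)(9−1) = 4·2·5·8 = 320 ≡ 1, so v_2 = 1^{−1} = 1 (mod 11).
  i = 3 (α = 7): (7−5)(7−9)(7−4)(7−1) = 2·(−2)·3·6 = −72 ≡ 5, so v_3 = 5^{−1} = 9 (mod 11).
  i = 4 (α = 4): (4−5)(4−9)(4−7)(4−1) = (−1)·(−5)·(−3)·3 = −45 ≡ 10, so v_4 = 10^{−1} = 10 (mod 11).
  i = 5 (α = 1): (1−5)(1−9)(1−7)(1−4) = (−4)·(−8)·(−6)·(−3) = 576 ≡ 4, so v_5 = 4^{−1} = 3 (mod 11).
  v = [10, 1, 9, 10, 3].
Step 2: syndromes of r = [1, 2, 5, 9, 0] (all sums mod 11).
  S_0 = Σ v_i r_i = 10·1 + 1·2 + 9·5 + 10·9 + 3·0 = 147 ≡ 4.
  S_1 = Σ v_i α_i r_i = 10·5·1 + 1·9·2 + 9·7·5 + 10·4·9 + 3·1·0 = 743 ≡ 6.
  α_i^2 mod 11 = [3, 4, 5, 5, 1].
  S_2 = Σ v_i α_i^2 r_i = 10·3·1 + 1·4·2 + 9·5·5 + 10·5·9 + 3·1·0 = 713 ≡ 9.
  S = (4, 6, 9) ≠ 0, so r is not a codeword (an error is present).
Step 3: locate the error. For a single error e at position i, S_ℓ = v_i·e·α_i^ℓ, so α_err = S_1/S_0.
  S_0^{−1} = 4^{−1} = 3 (mod 11), so α_err = 6·3 = 18 ≡ 7 = α_3. Error position i = 3.
  Consistency check: S_2/S_1 = 9·2 = 18 ≡ 7 = α_err ✓ (single-error assumption holds).
Step 4: error magnitude e = S_0/v_3 = S_0·∏_{j≠3}(α_3 − α_j) = 4·5 = 20 ≡ 9 (mod 11).
Step 5: correct position 3: c_3 = r_3 − e = 5 − 9 ≡ 7 (mod 11). Hence c = [1, 2, 7, 9, 0].
  Check: interpolating c through the α_i gives m(x) = 8 + 3·x (degree < 2) with m(α_i) = c_i for every i, so c is indeed a codeword.


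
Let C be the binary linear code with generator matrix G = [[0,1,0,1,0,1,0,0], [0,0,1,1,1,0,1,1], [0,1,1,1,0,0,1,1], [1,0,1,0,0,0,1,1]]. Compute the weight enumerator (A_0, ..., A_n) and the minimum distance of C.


Weight distribution: A_0 = 1, A_2 = 2, A_3 = 4, A_4 = 3, A_5 = 2, A_6 = 2, A_7 = 2. Minimum distance d = 2.

Enumerate all 2^4 = 16 messages m ∈ F_2^4.
For each, compute codeword c = mG in F_2^8, then tally its weight.
  m = 0000 → c = 00000000, weight = 0.
  m = 1000 → c = 01010100, weight = 3.
  m = 0100 → c = 00111011, weight = 5.
  m = 1100 → c = 01101111, weight = 6.
  m = 0010 → c = 01110011, weight = 5.
  m = 1010 → c = 00100111, weight = 4.
  m = 0110 → c = 01001000, weight = 2.
  m = 1110 → c = 00011100, weight = 3.
  m = 0001 → c = 10100011, weight = 4.
  m = 1001 → c = 11110111, weight = 7.
  m = 0101 → c = 10011000, weight = 3.
  m = 1101 → c = 11001100, weight = 4.
  m = 0011 → c = 11010000, weight = 3.
  m = 1011 → c = 10000100, weight = 2.
  m = 0111 → c = 11101011, weight = 6.
  m = 1111 → c = 10111111, weight = 7.
Tally weights:
  weight 0: 1 codewords.
  weight 2: 2 codewords.
  weight 3: 4 codewords.
  weight 4: 3 codewords.
  weight 5: 2 codewords.
  weight 6: 2 codewords.
  weight 7: 2 codewords.
Minimum distance d = smallest w > 0 with A_w > 0 = 2.
Sanity: Σ A_w = 16 = 2^4 = 16 ✓.


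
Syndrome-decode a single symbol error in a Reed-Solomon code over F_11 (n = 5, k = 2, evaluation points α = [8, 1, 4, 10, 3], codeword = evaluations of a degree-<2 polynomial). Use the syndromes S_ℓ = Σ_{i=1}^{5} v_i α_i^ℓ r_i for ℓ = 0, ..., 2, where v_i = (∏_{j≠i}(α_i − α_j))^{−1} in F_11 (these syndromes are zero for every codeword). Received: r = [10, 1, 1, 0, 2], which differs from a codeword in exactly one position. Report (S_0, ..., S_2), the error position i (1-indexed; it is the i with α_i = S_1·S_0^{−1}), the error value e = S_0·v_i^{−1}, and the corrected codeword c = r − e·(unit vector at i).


S = (8, 10, 7), error at position 3, error magnitude e = 4, c = [10, 1, 8, 0, 2].

Step 1: column multipliers v_i = (∏_{j≠i}(α_i − α_j))^{−1} mod 11.
  i = 1 (α = 8): (8−1)(8−4)(8−10)(8−3) = 7·4·(−2)·5 = −280 ≡ 6, so v_1 = 6^{−1} = 2 (mod 11).
  i = 2 (α = 1): (1−8)(1−4)(1−10)(1−3) = (−7)·(−3)·(−9)·(−2) = 378 ≡ 4, so v_2 = 4^{−1} = 3 (mod 11).
  i = 3 (α = 4): (4−8)(4−1)(4−10)(4−3) = (−4)·3·(−6)·1 = 72 ≡ 6, so v_3 = 6^{−1} = 2 (mod 11).
  i = 4 (α = 10): (10−8)(10−1)(10−4)(10−3) = 2·9·6·7 = 756 ≡ 8, so v_4 = 8^{−1} = 7 (mod 11).
  i = 5 (α = 3): (3−8)(3−1)(3−4)(3−10) = (−5)·2·(−1)·(−7) = −70 ≡ 7, so v_5 = 7^{−1} = 8 (mod 11).
  v = [2, 3, 2, 7, 8].
Step 2: syndromes of r = [10, 1, 1, 0, 2] (all sums mod 11).
  S_0 = Σ v_i r_i = 2·10 + 3·1 + 2·1 + 7·0 + 8·2 = 41 ≡ 8.
  S_1 = Σ v_i α_i r_i = 2·8·10 + 3·1·1 + 2·4·1 + 7·10·0 + 8·3·2 = 219 ≡ 10.
  α_i^2 mod 11 = [9, 1, 5, 1, 9].
  S_2 = Σ v_i α_i^2 r_i = 2·9·10 + 3·1·1 + 2·5·1 + 7·1·0 + 8·9·2 = 337 ≡ 7.
  S = (8, 10, 7) ≠ 0, so r is not a codeword (an error is present).
Step 3: locate the error. For a single error e at position i, S_ℓ = v_i·e·α_i^ℓ, so α_err = S_1/S_0.
  S_0^{−1} = 8^{−1} = 7 (mod 11), so α_err = 10·7 = 70 ≡ 4 = α_3. Error position i = 3.
  Consistency check: S_2/S_1 = 7·10 = 70 ≡ 4 = α_err ✓ (single-error assumption holds).
Step 4: error magnitude e = S_0/v_3 = S_0·∏_{j≠3}(α_3 − α_j) = 8·6 = 48 ≡ 4 (mod 11).
Step 5: correct position 3: c_3 = r_3 − e = 1 − 4 ≡ 8 (mod 11). Hence c = [10, 1, 8, 0, 2].
  Check: interpolating c through the α_i gives m(x) = 6 + 6·x (degree < 2) with m(α_i) = c_i for every i, so c is indeed a codeword.


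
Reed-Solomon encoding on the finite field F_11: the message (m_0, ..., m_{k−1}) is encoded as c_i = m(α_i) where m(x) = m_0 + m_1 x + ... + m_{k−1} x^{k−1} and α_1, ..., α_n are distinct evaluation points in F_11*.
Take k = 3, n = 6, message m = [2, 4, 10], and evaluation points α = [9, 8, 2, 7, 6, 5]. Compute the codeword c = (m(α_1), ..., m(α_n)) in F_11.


c = [1, 3, 6, 3, 1, 8]

Message polynomial: m(x) = 2 + 4·x + 10·x^2 (mod 11).
For each evaluation point α_i, compute m(α_i) mod 11:
  α_1 = 9: Horner steps 10 → 6 → 1, so m(9) = 1.
  α_2 = 8: Horner steps 10 → 7 → 3, so m(8) = 3.
  α_3 = 2: Horner steps 10 → 2 → 6, so m(2) = 6.
  α_4 = 7: Horner steps 10 → 8 → 3, so m(7) = 3.
  α_5 = 6: Horner steps 10 → 9 → 1, so m(6) = 1.
  α_6 = 5: Horner steps 10 → 10 → 8, so m(5) = 8.
Codeword c = [1, 3, 6, 3, 1, 8] ∈ F_11^6.


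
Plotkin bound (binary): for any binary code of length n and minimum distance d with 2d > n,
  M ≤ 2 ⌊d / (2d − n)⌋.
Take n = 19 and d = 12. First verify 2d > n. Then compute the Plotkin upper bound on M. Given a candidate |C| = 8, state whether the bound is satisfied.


Plotkin bound M ≤ 4; given |C| = 8 > bound (violated).

Check applicability: 2d = 24, n = 19.
2d − n = 5 > 0, so Plotkin applies.
Compute d/(2d−n) = 12/5 ≈ 2.4000.
⌊d/(2d−n)⌋ = 2.
Plotkin bound: M ≤ 2·2 = 4.
Given |C| = 8, check: VIOLATED.
This |C| is above the Plotkin bound, so no binary code with n = 19, d = 12 and 8 codewords exists.


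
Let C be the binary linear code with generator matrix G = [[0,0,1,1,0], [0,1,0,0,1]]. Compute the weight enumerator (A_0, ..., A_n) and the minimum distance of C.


Weight distribution: A_0 = 1, A_2 = 2, A_4 = 1. Minimum distance d = 2.

Enumerate all 2^2 = 4 messages m ∈ F_2^2.
For each, compute codeword c = mG in F_2^5, then tally its weight.
  m = 00 → c = 00000, weight = 0.
  m = 10 → c = 00110, weight = 2.
  m = 01 → c = 01001, weight = 2.
  m = 11 → c = 01111, weight = 4.
Tally weights:
  weight 0: 1 codewords.
  weight 2: 2 codewords.
  weight 4: 1 codewords.
Minimum distance d = smallest w > 0 with A_w > 0 = 2.
Sanity: Σ A_w = 4 = 2^2 = 4 ✓.


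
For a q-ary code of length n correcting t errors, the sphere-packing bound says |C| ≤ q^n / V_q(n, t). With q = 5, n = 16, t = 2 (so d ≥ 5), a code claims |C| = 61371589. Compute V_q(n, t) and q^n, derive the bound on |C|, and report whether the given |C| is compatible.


V_q(n, t) = 1985, q^n = 152587890625, Hamming bound = 76870473, |C| = 61371589 ≤ bound (satisfied).

Step 1: Compute V_q(n, t) = Σ_{j=0}^2 C(n, j) (q−1)^j.
  j = 0: C(16,0)·(4)^0 = 1·1 = 1.
  j = 1: C(16,1)·(4)^1 = 16·4 = 64.
  j = 2: C(16,2)·(4)^2 = 120·16 = 1920.
  V_q(n, t) = 1 + 64 + 1920 = 1985.
Step 2: q^n = 5^16 = 152587890625.
Step 3: Hamming bound ⌊q^n / V_q(n,t)⌋ = ⌊152587890625/1985⌋ = 76870473.
Step 4: Compare |C| = 61371589 to 76870473: satisfied.
The claimed |C| lies below the Hamming bound.


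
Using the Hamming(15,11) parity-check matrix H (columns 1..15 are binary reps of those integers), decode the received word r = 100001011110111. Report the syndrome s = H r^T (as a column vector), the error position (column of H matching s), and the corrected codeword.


s = (1, 0, 1, 1)^T, error position = 11, corrected codeword c = 100001011100111

Compute s = H r^T mod 2 one row at a time:
  s_1 = 1 + 1 + 1 + 1 + 0 + 1 + 1 + 1 = 7 ≡ 1 (mod 2).
  s_2 = 0 + 0 + 1 + 0 + 0 + 1 + 1 + 1 = 4 ≡ 0 (mod 2).
  s_3 = 0 + 0 + 1 + 0 + 1 + 1 + 1 + 1 = 5 ≡ 1 (mod 2).
  s_4 = 1 + 0 + 0 + 0 + 1 + 1 + 1 + 1 = 5 ≡ 1 (mod 2).
s = (1, 0, 1, 1)^T — this equals column 11 of H (binary 1011), so error is at position 11.
Correct: flip bit 11 of r = 100001011110111 to get c = 100001011100111.


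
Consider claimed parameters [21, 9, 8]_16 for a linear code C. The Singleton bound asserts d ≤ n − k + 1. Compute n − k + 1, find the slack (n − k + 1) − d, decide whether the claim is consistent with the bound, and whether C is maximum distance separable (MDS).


Singleton RHS = n − k + 1 = 13, slack = 5, bound satisfied, not MDS.

Singleton bound: d ≤ n − k + 1.
Here n = 21, k = 9, so n − k + 1 = 13.
Given d = 8, check d ≤ 13: YES.
Slack = (n − k + 1) − d = 5.
The code is NOT MDS (slack = 5 > 0).
Description: the claimed parameters are [21, 9, 8]_16; such a code would be non-MDS.


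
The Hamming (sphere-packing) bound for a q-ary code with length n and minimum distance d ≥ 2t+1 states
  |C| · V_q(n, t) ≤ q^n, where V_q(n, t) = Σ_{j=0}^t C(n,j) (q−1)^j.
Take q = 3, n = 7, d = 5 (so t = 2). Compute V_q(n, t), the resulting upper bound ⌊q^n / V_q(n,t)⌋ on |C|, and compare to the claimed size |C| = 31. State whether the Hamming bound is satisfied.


V_q(n, t) = 99, q^n = 2187, Hamming bound = 22, |C| = 31 > bound (violated).

Step 1: Compute V_q(n, t) = Σ_{j=0}^2 C(n, j) (q−1)^j.
  j = 0: C(7,0)·(2)^0 = 1·1 = 1.
  j = 1: C(7,1)·(2)^1 = 7·2 = 14.
  j = 2: C(7,2)·(2)^2 = 21·4 = 84.
  V_q(n, t) = 1 + 14 + 84 = 99.
Step 2: q^n = 3^7 = 2187.
Step 3: Hamming bound ⌊q^n / V_q(n,t)⌋ = ⌊2187/99⌋ = 22.
Step 4: Compare |C| = 31 to 22: violated.
The claimed |C| lies above the Hamming bound, so no 3-ary code of length 7 with d ≥ 5 can have 31 codewords.


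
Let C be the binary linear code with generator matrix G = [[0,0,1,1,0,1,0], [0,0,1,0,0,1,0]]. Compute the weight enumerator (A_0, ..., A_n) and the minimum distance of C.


Weight distribution: A_0 = 1, A_1 = 1, A_2 = 1, A_3 = 1. Minimum distance d = 1.

Enumerate all 2^2 = 4 messages m ∈ F_2^2.
For each, compute codeword c = mG in F_2^7, then tally its weight.
  m = 00 → c = 0000000, weight = 0.
  m = 10 → c = 0011010, weight = 3.
  m = 01 → c = 0010010, weight = 2.
  m = 11 → c = 0001000, weight = 1.
Tally weights:
  weight 0: 1 codewords.
  weight 1: 1 codewords.
  weight 2: 1 codewords.
  weight 3: 1 codewords.
Minimum distance d = smallest w > 0 with A_w > 0 = 1.
Sanity: Σ A_w = 4 = 2^2 = 4 ✓.


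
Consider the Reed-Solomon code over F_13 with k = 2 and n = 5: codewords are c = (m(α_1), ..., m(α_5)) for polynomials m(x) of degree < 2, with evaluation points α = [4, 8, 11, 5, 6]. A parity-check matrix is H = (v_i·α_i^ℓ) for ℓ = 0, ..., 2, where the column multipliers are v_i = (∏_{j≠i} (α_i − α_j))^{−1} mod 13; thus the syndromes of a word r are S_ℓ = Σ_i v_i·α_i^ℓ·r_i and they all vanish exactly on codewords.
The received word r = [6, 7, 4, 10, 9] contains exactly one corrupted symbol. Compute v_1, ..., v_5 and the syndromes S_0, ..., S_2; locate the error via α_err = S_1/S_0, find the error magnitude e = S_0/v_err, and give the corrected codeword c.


S = (2, 8, 6), error at position 1, error magnitude e = 8, c = [11, 7, 4, 10, 9].

Step 1: column multipliers v_i = (∏_{j≠i}(α_i − α_j))^{−1} mod 13.
  i = 1 (α = 4): (4−8)(4−11)(4−5)(4−6) = (−4)·(−7)·(−1)·(−2) = 56 ≡ 4, so v_1 = 4^{−1} = 10 (mod 13).
  i = 2 (α = 8): (8−4)(8−11)(8−5)(8−6) = 4·(−3)·3·2 = −72 ≡ 6, so v_2 = 6^{−1} = 11 (mod 13).
  i = 3 (α = 11): (11−4)(11−8)(11−5)(11−6) = 7·3·6·5 = 630 ≡ 6, so v_3 = 6^{−1} = 11 (mod 13).
  i = 4 (α = 5): (5−4)(5−8)(5−11)(5−6) = 1·(−3)·(−6)·(−1) = −18 ≡ 8, so v_4 = 8^{−1} = 5 (mod 13).
  i = 5 (α = 6): (6−4)(6−8)(6−11)(6−5) = 2·(−2)·(−5)·1 = 20 ≡ 7, so v_5 = 7^{−1} = 2 (mod 13).
  v = [10, 11, 11, 5, 2].
Step 2: syndromes of r = [6, 7, 4, 10, 9] (all sums mod 13).
  S_0 = Σ v_i r_i = 10·6 + 11·7 + 11·4 + 5·10 + 2·9 = 249 ≡ 2.
  S_1 = Σ v_i α_i r_i = 10·4·6 + 11·8·7 + 11·11·4 + 5·5·10 + 2·6·9 = 1698 ≡ 8.
  α_i^2 mod 13 = [3, 12, 4, 12, 10].
  S_2 = Σ v_i α_i^2 r_i = 10·3·6 + 11·12·7 + 11·4·4 + 5·12·10 + 2·10·9 = 2060 ≡ 6.
  S = (2, 8, 6) ≠ 0, so r is not a codeword (an error is present).
Step 3: locate the error. For a single error e at position i, S_ℓ = v_i·e·α_i^ℓ, so α_err = S_1/S_0.
  S_0^{−1} = 2^{−1} = 7 (mod 13), so α_err = 8·7 = 56 ≡ 4 = α_1. Error position i = 1.
  Consistency check: S_2/S_1 = 6·5 = 30 ≡ 4 = α_err ✓ (single-error assumption holds).
Step 4: error magnitude e = S_0/v_1 = S_0·∏_{j≠1}(α_1 − α_j) = 2·4 = 8 ≡ 8 (mod 13).
Step 5: correct position 1: c_1 = r_1 − e = 6 − 8 ≡ 11 (mod 13). Hence c = [11, 7, 4, 10, 9].
  Check: interpolating c through the α_i gives m(x) = 2 + 12·x (degree < 2) with m(α_i) = c_i for every i, so c is indeed a codeword.


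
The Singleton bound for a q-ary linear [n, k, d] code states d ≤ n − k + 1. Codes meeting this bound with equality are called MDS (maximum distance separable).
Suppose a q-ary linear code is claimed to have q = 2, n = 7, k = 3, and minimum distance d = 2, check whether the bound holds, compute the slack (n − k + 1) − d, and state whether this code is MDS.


Singleton RHS = n − k + 1 = 5, slack = 3, bound satisfied, not MDS.

Singleton bound: d ≤ n − k + 1.
Here n = 7, k = 3, so n − k + 1 = 5.
Given d = 2, check d ≤ 5: YES.
Slack = (n − k + 1) − d = 3.
The code is NOT MDS (slack = 3 > 0).
Description: the claimed parameters are [7, 3, 2]_2; such a code would be non-MDS.


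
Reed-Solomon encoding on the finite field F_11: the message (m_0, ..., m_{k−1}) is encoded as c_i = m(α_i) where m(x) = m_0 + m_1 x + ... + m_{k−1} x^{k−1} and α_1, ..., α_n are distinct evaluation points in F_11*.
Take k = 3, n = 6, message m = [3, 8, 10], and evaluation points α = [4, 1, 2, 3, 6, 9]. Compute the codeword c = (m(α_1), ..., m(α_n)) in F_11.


c = [8, 10, 4, 7, 4, 5]

Message polynomial: m(x) = 3 + 8·x + 10·x^2 (mod 11).
For each evaluation point α_i, compute m(α_i) mod 11:
  α_1 = 4: Horner steps 10 → 4 → 8, so m(4) = 8.
  α_2 = 1: Horner steps 10 → 7 → 10, so m(1) = 10.
  α_3 = 2: Horner steps 10 → 6 → 4, so m(2) = 4.
  α_4 = 3: Horner steps 10 → 5 → 7, so m(3) = 7.
  α_5 = 6: Horner steps 10 → 2 → 4, so m(6) = 4.
  α_6 = 9: Horner steps 10 → 10 → 5, so m(9) = 5.
Codeword c = [8, 10, 4, 7, 4, 5] ∈ F_11^6.


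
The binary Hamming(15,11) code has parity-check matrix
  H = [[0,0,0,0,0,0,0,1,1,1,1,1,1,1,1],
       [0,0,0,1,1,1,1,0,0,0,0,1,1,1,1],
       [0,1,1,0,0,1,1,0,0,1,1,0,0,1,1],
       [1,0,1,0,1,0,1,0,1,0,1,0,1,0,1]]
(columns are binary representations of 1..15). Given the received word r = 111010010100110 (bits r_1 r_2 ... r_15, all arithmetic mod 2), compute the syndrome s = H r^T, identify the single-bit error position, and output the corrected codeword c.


s = (0, 1, 0, 0)^T, error position = 4, corrected codeword c = 111110010100110

Compute s = H r^T mod 2 one row at a time:
  s_1 = 1 + 0 + 1 + 0 + 0 + 1 + 1 + 0 = 4 ≡ 0 (mod 2).
  s_2 = 0 + 1 + 0 + 0 + 0 + 1 + 1 + 0 = 3 ≡ 1 (mod 2).
  s_3 = 1 + 1 + 0 + 0 + 1 + 0 + 1 + 0 = 4 ≡ 0 (mod 2).
  s_4 = 1 + 1 + 1 + 0 + 0 + 0 + 1 + 0 = 4 ≡ 0 (mod 2).
s = (0, 1, 0, 0)^T — this equals column 4 of H (binary 0100), so error is at position 4.
Correct: flip bit 4 of r = 111010010100110 to get c = 111110010100110.


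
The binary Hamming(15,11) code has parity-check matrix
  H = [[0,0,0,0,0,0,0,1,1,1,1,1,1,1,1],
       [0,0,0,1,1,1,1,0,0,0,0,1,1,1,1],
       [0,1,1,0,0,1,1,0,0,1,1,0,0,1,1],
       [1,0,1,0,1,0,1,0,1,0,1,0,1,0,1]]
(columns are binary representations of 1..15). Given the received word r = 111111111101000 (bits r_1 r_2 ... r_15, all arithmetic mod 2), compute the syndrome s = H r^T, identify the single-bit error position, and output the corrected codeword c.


s = (0, 1, 1, 1)^T, error position = 7, corrected codeword c = 111111011101000

Compute s = H r^T mod 2 one row at a time:
  s_1 = 1 + 1 + 1 + 0 + 1 + 0 + 0 + 0 = 4 ≡ 0 (mod 2).
  s_2 = 1 + 1 + 1 + 1 + 1 + 0 + 0 + 0 = 5 ≡ 1 (mod 2).
  s_3 = 1 + 1 + 1 + 1 + 1 + 0 + 0 + 0 = 5 ≡ 1 (mod 2).
  s_4 = 1 + 1 + 1 + 1 + 1 + 0 + 0 + 0 = 5 ≡ 1 (mod 2).
s = (0, 1, 1, 1)^T — this equals column 7 of H (binary 0111), so error is at position 7.
Correct: flip bit 7 of r = 111111111101000 to get c = 111111011101000.


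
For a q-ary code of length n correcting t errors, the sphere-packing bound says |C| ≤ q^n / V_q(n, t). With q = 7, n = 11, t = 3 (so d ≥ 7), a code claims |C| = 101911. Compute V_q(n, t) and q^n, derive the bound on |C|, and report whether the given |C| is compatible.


V_q(n, t) = 37687, q^n = 1977326743, Hamming bound = 52467, |C| = 101911 > bound (violated).

Step 1: Compute V_q(n, t) = Σ_{j=0}^3 C(n, j) (q−1)^j.
  j = 0: C(11,0)·(6)^0 = 1·1 = 1.
  j = 1: C(11,1)·(6)^1 = 11·6 = 66.
  j = 2: C(11,2)·(6)^2 = 55·36 = 1980.
  j = 3: C(11,3)·(6)^3 = 165·216 = 35640.
  V_q(n, t) = 1 + 66 + 1980 + 35640 = 37687.
Step 2: q^n = 7^11 = 1977326743.
Step 3: Hamming bound ⌊q^n / V_q(n,t)⌋ = ⌊1977326743/37687⌋ = 52467.
Step 4: Compare |C| = 101911 to 52467: violated.
The claimed |C| lies above the Hamming bound, so no 7-ary code of length 11 with d ≥ 7 can have 101911 codewords.


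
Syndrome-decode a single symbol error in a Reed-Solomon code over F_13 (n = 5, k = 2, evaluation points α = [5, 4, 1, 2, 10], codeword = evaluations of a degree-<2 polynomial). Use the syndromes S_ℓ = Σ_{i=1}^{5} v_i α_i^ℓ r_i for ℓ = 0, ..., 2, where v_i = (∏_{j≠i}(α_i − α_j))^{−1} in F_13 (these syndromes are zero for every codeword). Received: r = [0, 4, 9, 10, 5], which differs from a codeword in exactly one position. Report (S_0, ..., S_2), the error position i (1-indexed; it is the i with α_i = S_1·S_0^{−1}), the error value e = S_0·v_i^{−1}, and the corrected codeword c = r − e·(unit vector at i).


S = (7, 2, 8), error at position 2, error magnitude e = 5, c = [0, 12, 9, 10, 5].

Step 1: column multipliers v_i = (∏_{j≠i}(α_i − α_j))^{−1} mod 13.
  i = 1 (α = 5): (5−4)(5−1)(5−2)(5−10) = 1·4·3·(−5) = −60 ≡ 5, so v_1 = 5^{−1} = 8 (mod 13).
  i = 2 (α = 4): (4−5)(4−1)(4−2)(4−10) = (−1)·3·2·(−6) = 36 ≡ 10, so v_2 = 10^{−1} = 4 (mod 13).
  i = 3 (α = 1): (1−5)(1−4)(1−2)(1−10) = (−4)·(−3)·(−1)·(−9) = 108 ≡ 4, so v_3 = 4^{−1} = 10 (mod 13).
  i = 4 (α = 2): (2−5)(2−4)(2−1)(2−10) = (−3)·(−2)·1·(−8) = −48 ≡ 4, so v_4 = 4^{−1} = 10 (mod 13).
  i = 5 (α = 10): (10−5)(10−4)(10−1)(10−2) = 5·6·9·8 = 2160 ≡ 2, so v_5 = 2^{−1} = 7 (mod 13).
  v = [8, 4, 10, 10, 7].
Step 2: syndromes of r = [0, 4, 9, 10, 5] (all sums mod 13).
  S_0 = Σ v_i r_i = 8·0 + 4·4 + 10·9 + 10·10 + 7·5 = 241 ≡ 7.
  S_1 = Σ v_i α_i r_i = 8·5·0 + 4·4·4 + 10·1·9 + 10·2·10 + 7·10·5 = 704 ≡ 2.
  α_i^2 mod 13 = [12, 3, 1, 4, 9].
  S_2 = Σ v_i α_i^2 r_i = 8·12·0 + 4·3·4 + 10·1·9 + 10·4·10 + 7·9·5 = 853 ≡ 8.
  S = (7, 2, 8) ≠ 0, so r is not a codeword (an error is present).
Step 3: locate the error. For a single error e at position i, S_ℓ = v_i·e·α_i^ℓ, so α_err = S_1/S_0.
  S_0^{−1} = 7^{−1} = 2 (mod 13), so α_err = 2·2 = 4 ≡ 4 = α_2. Error position i = 2.
  Consistency check: S_2/S_1 = 8·7 = 56 ≡ 4 = α_err ✓ (single-error assumption holds).
Step 4: error magnitude e = S_0/v_2 = S_0·∏_{j≠2}(α_2 − α_j) = 7·10 = 70 ≡ 5 (mod 13).
Step 5: correct position 2: c_2 = r_2 − e = 4 − 5 ≡ 12 (mod 13). Hence c = [0, 12, 9, 10, 5].
  Check: interpolating c through the α_i gives m(x) = 8 + 1·x (degree < 2) with m(α_i) = c_i for every i, so c is indeed a codeword.


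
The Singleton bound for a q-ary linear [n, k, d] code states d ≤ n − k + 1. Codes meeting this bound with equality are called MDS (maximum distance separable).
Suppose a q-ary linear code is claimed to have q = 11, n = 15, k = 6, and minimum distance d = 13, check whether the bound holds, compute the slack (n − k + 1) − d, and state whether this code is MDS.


Singleton RHS = n − k + 1 = 10, slack = -3, bound violated (no such code; not MDS).

Singleton bound: d ≤ n − k + 1.
Here n = 15, k = 6, so n − k + 1 = 10.
Given d = 13, check d ≤ 10: NO.
Slack = (n − k + 1) − d = -3.
The slack is negative: d = 13 exceeds n − k + 1 = 10 by 3, so the Singleton bound is violated and no linear [15, 6, 13]_11 code can exist. In particular it is not MDS (MDS requires d = n − k + 1 exactly).
Description: the claimed parameters are [15, 6, 13]_11; such a code would be impossible (violates the Singleton bound).


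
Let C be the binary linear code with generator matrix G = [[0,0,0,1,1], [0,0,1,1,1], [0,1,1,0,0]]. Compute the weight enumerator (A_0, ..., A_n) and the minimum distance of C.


Weight distribution: A_0 = 1, A_1 = 2, A_2 = 2, A_3 = 2, A_4 = 1. Minimum distance d = 1.

Enumerate all 2^3 = 8 messages m ∈ F_2^3.
For each, compute codeword c = mG in F_2^5, then tally its weight.
  m = 000 → c = 00000, weight = 0.
  m = 100 → c = 00011, weight = 2.
  m = 010 → c = 00111, weight = 3.
  m = 110 → c = 00100, weight = 1.
  m = 001 → c = 01100, weight = 2.
  m = 101 → c = 01111, weight = 4.
  m = 011 → c = 01011, weight = 3.
  m = 111 → c = 01000, weight = 1.
Tally weights:
  weight 0: 1 codewords.
  weight 1: 2 codewords.
  weight 2: 2 codewords.
  weight 3: 2 codewords.
  weight 4: 1 codewords.
Minimum distance d = smallest w > 0 with A_w > 0 = 1.
Sanity: Σ A_w = 8 = 2^3 = 8 ✓.


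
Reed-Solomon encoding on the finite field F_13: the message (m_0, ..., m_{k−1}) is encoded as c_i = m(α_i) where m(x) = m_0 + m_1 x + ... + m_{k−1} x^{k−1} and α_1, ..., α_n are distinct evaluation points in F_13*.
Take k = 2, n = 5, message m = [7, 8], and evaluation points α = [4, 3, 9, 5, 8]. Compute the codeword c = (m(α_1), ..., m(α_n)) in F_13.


c = [0, 5, 1, 8, 6]

Message polynomial: m(x) = 7 + 8·x (mod 13).
For each evaluation point α_i, compute m(α_i) mod 13:
  α_1 = 4: Horner steps 8 → 0, so m(4) = 0.
  α_2 = 3: Horner steps 8 → 5, so m(3) = 5.
  α_3 = 9: Horner steps 8 → 1, so m(9) = 1.
  α_4 = 5: Horner steps 8 → 8, so m(5) = 8.
  α_5 = 8: Horner steps 8 → 6, so m(8) = 6.
Codeword c = [0, 5, 1, 8, 6] ∈ F_13^5.


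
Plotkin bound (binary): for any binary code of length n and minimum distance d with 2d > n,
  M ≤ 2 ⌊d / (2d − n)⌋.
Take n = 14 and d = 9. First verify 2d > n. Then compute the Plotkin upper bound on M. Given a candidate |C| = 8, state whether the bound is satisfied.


Plotkin bound M ≤ 4; given |C| = 8 > bound (violated).

Check applicability: 2d = 18, n = 14.
2d − n = 4 > 0, so Plotkin applies.
Compute d/(2d−n) = 9/4 ≈ 2.2500.
⌊d/(2d−n)⌋ = 2.
Plotkin bound: M ≤ 2·2 = 4.
Given |C| = 8, check: VIOLATED.
This |C| is above the Plotkin bound, so no binary code with n = 14, d = 9 and 8 codewords exists.


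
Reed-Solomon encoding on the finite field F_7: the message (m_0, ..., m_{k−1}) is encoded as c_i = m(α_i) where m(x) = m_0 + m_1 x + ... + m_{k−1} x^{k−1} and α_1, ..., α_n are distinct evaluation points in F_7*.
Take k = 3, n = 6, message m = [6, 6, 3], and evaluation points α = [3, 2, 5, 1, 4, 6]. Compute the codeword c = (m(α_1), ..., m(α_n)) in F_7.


c = [2, 2, 6, 1, 1, 3]

Message polynomial: m(x) = 6 + 6·x + 3·x^2 (mod 7).
For each evaluation point α_i, compute m(α_i) mod 7:
  α_1 = 3: Horner steps 3 → 1 → 2, so m(3) = 2.
  α_2 = 2: Horner steps 3 → 5 → 2, so m(2) = 2.
  α_3 = 5: Horner steps 3 → 0 → 6, so m(5) = 6.
  α_4 = 1: Horner steps 3 → 2 → 1, so m(1) = 1.
  α_5 = 4: Horner steps 3 → 4 → 1, so m(4) = 1.
  α_6 = 6: Horner steps 3 → 3 → 3, so m(6) = 3.
Codeword c = [2, 2, 6, 1, 1, 3] ∈ F_7^6.


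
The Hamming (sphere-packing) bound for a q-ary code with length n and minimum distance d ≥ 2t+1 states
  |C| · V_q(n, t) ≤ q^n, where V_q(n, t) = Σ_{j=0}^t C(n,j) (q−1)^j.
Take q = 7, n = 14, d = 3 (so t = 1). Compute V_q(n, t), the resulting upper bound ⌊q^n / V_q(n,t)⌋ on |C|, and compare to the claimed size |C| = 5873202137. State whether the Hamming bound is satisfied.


V_q(n, t) = 85, q^n = 678223072849, Hamming bound = 7979094974, |C| = 5873202137 ≤ bound (satisfied).

Step 1: Compute V_q(n, t) = Σ_{j=0}^1 C(n, j) (q−1)^j.
  j = 0: C(14,0)·(6)^0 = 1·1 = 1.
  j = 1: C(14,1)·(6)^1 = 14·6 = 84.
  V_q(n, t) = 1 + 84 = 85.
Step 2: q^n = 7^14 = 678223072849.
Step 3: Hamming bound ⌊q^n / V_q(n,t)⌋ = ⌊678223072849/85⌋ = 7979094974.
Step 4: Compare |C| = 5873202137 to 7979094974: satisfied.
The claimed |C| lies below the Hamming bound.


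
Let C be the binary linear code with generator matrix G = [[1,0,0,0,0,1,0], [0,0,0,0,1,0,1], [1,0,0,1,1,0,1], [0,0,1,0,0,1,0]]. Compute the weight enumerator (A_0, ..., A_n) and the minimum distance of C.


Weight distribution: A_0 = 1, A_2 = 7, A_4 = 7, A_6 = 1. Minimum distance d = 2.

Enumerate all 2^4 = 16 messages m ∈ F_2^4.
For each, compute codeword c = mG in F_2^7, then tally its weight.
  m = 0000 → c = 0000000, weight = 0.
  m = 1000 → c = 1000010, weight = 2.
  m = 0100 → c = 0000101, weight = 2.
  m = 1100 → c = 1000111, weight = 4.
  m = 0010 → c = 1001101, weight = 4.
  m = 1010 → c = 0001111, weight = 4.
  m = 0110 → c = 1001000, weight = 2.
  m = 1110 → c = 0001010, weight = 2.
  m = 0001 → c = 0010010, weight = 2.
  m = 1001 → c = 1010000, weight = 2.
  m = 0101 → c = 0010111, weight = 4.
  m = 1101 → c = 1010101, weight = 4.
  m = 0011 → c = 1011111, weight = 6.
  m = 1011 → c = 0011101, weight = 4.
  m = 0111 → c = 1011010, weight = 4.
  m = 1111 → c = 0011000, weight = 2.
Tally weights:
  weight 0: 1 codewords.
  weight 2: 7 codewords.
  weight 4: 7 codewords.
  weight 6: 1 codewords.
Minimum distance d = smallest w > 0 with A_w > 0 = 2.
Sanity: Σ A_w = 16 = 2^4 = 16 ✓.


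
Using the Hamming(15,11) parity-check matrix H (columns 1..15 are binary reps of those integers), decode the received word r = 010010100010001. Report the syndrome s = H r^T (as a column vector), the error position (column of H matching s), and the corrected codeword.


s = (0, 1, 0, 0)^T, error position = 4, corrected codeword c = 010110100010001

Compute s = H r^T mod 2 one row at a time:
  s_1 = 0 + 0 + 0 + 1 + 0 + 0 + 0 + 1 = 2 ≡ 0 (mod 2).
  s_2 = 0 + 1 + 0 + 1 + 0 + 0 + 0 + 1 = 3 ≡ 1 (mod 2).
  s_3 = 1 + 0 + 0 + 1 + 0 + 1 + 0 + 1 = 4 ≡ 0 (mod 2).
  s_4 = 0 + 0 + 1 + 1 + 0 + 1 + 0 + 1 = 4 ≡ 0 (mod 2).
s = (0, 1, 0, 0)^T — this equals column 4 of H (binary 0100), so error is at position 4.
Correct: flip bit 4 of r = 010010100010001 to get c = 010110100010001.


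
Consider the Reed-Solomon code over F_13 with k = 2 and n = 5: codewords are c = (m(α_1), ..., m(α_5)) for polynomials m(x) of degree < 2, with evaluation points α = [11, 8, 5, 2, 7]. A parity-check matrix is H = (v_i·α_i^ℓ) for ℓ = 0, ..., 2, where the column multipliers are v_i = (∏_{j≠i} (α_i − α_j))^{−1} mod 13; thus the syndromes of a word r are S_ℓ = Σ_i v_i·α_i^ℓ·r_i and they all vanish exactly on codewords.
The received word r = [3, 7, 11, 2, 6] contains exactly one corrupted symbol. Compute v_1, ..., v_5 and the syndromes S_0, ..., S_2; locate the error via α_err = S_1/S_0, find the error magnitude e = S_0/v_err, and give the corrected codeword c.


S = (2, 1, 7), error at position 5, error magnitude e = 2, c = [3, 7, 11, 2, 4].

Step 1: column multipliers v_i = (∏_{j≠i}(α_i − α_j))^{−1} mod 13.
  i = 1 (α = 11): (11−8)(11−5)(11−2)(11−7) = 3·6·9·4 = 648 ≡ 11, so v_1 = 11^{−1} = 6 (mod 13).
  i = 2 (α = 8): (8−11)(8−5)(8−2)(8−7) = (−3)·3·6·1 = −54 ≡ 11, so v_2 = 11^{−1} = 6 (mod 13).
  i = 3 (α = 5): (5−11)(5−8)(5−2)(5−7) = (−6)·(−3)·3·(−2) = −108 ≡ 9, so v_3 = 9^{−1} = 3 (mod 13).
  i = 4 (α = 2): (2−11)(2−8)(2−5)(2−7) = (−9)·(−6)·(−3)·(−5) = 810 ≡ 4, so v_4 = 4^{−1} = 10 (mod 13).
  i = 5 (α = 7): (7−11)(7−8)(7−5)(7−2) = (−4)·(−1)·2·5 = 40 ≡ 1, so v_5 = 1^{−1} = 1 (mod 13).
  v = [6, 6, 3, 10, 1].
Step 2: syndromes of r = [3, 7, 11, 2, 6] (all sums mod 13).
  S_0 = Σ v_i r_i = 6·3 + 6·7 + 3·11 + 10·2 + 1·6 = 119 ≡ 2.
  S_1 = Σ v_i α_i r_i = 6·11·3 + 6·8·7 + 3·5·11 + 10·2·2 + 1·7·6 = 781 ≡ 1.
  α_i^2 mod 13 = [4, 12, 12, 4, 10].
  S_2 = Σ v_i α_i^2 r_i = 6·4·3 + 6·12·7 + 3·12·11 + 10·4·2 + 1·10·6 = 1112 ≡ 7.
  S = (2, 1, 7) ≠ 0, so r is not a codeword (an error is present).
Step 3: locate the error. For a single error e at position i, S_ℓ = v_i·e·α_i^ℓ, so α_err = S_1/S_0.
  S_0^{−1} = 2^{−1} = 7 (mod 13), so α_err = 1·7 = 7 ≡ 7 = α_5. Error position i = 5.
  Consistency check: S_2/S_1 = 7·1 = 7 ≡ 7 = α_err ✓ (single-error assumption holds).
Step 4: error magnitude e = S_0/v_5 = S_0·∏_{j≠5}(α_5 − α_j) = 2·1 = 2 ≡ 2 (mod 13).
Step 5: correct position 5: c_5 = r_5 − e = 6 − 2 ≡ 4 (mod 13). Hence c = [3, 7, 11, 2, 4].
  Check: interpolating c through the α_i gives m(x) = 9 + 3·x (degree < 2) with m(α_i) = c_i for every i, so c is indeed a codeword.


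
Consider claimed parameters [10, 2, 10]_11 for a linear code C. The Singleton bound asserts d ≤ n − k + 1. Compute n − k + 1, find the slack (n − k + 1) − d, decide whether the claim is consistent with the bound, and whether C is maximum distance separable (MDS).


Singleton RHS = n − k + 1 = 9, slack = -1, bound violated (no such code; not MDS).

Singleton bound: d ≤ n − k + 1.
Here n = 10, k = 2, so n − k + 1 = 9.
Given d = 10, check d ≤ 9: NO.
Slack = (n − k + 1) − d = -1.
The slack is negative: d = 10 exceeds n − k + 1 = 9 by 1, so the Singleton bound is violated and no linear [10, 2, 10]_11 code can exist. In particular it is not MDS (MDS requires d = n − k + 1 exactly).
Description: the claimed parameters are [10, 2, 10]_11; such a code would be impossible (violates the Singleton bound).


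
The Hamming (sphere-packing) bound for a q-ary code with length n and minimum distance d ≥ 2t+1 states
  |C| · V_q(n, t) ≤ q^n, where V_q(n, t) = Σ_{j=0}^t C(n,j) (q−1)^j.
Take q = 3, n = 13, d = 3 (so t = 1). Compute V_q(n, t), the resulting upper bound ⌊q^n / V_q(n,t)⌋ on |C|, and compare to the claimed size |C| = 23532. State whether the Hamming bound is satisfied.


V_q(n, t) = 27, q^n = 1594323, Hamming bound = 59049, |C| = 23532 ≤ bound (satisfied).

Step 1: Compute V_q(n, t) = Σ_{j=0}^1 C(n, j) (q−1)^j.
  j = 0: C(13,0)·(2)^0 = 1·1 = 1.
  j = 1: C(13,1)·(2)^1 = 13·2 = 26.
  V_q(n, t) = 1 + 26 = 27.
Step 2: q^n = 3^13 = 1594323.
Step 3: Hamming bound ⌊q^n / V_q(n,t)⌋ = ⌊1594323/27⌋ = 59049.
Step 4: Compare |C| = 23532 to 59049: satisfied.
The claimed |C| lies below the Hamming bound.


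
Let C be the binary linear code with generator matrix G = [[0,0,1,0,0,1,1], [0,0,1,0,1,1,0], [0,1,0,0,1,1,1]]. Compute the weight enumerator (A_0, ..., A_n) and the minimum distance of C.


Weight distribution: A_0 = 1, A_2 = 2, A_3 = 4, A_4 = 1. Minimum distance d = 2.

Enumerate all 2^3 = 8 messages m ∈ F_2^3.
For each, compute codeword c = mG in F_2^7, then tally its weight.
  m = 000 → c = 0000000, weight = 0.
  m = 100 → c = 0010011, weight = 3.
  m = 010 → c = 0010110, weight = 3.
  m = 110 → c = 0000101, weight = 2.
  m = 001 → c = 0100111, weight = 4.
  m = 101 → c = 0110100, weight = 3.
  m = 011 → c = 0110001, weight = 3.
  m = 111 → c = 0100010, weight = 2.
Tally weights:
  weight 0: 1 codewords.
  weight 2: 2 codewords.
  weight 3: 4 codewords.
  weight 4: 1 codewords.
Minimum distance d = smallest w > 0 with A_w > 0 = 2.
Sanity: Σ A_w = 8 = 2^3 = 8 ✓.


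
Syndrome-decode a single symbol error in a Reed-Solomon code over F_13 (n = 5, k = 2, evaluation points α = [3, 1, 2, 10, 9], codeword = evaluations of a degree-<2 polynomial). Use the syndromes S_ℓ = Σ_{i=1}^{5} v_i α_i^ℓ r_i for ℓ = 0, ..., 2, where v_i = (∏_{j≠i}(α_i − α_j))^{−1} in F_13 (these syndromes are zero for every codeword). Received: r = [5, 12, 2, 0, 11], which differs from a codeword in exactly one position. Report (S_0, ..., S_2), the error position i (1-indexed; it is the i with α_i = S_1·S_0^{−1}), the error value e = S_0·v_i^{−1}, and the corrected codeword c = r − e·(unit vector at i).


S = (7, 11, 8), error at position 5, error magnitude e = 1, c = [5, 12, 2, 0, 10].

Step 1: column multipliers v_i = (∏_{j≠i}(α_i − α_j))^{−1} mod 13.
  i = 1 (α = 3): (3−1)(3−2)(3−10)(3−9) = 2·1·(−7)·(−6) = 84 ≡ 6, so v_1 = 6^{−1} = 11 (mod 13).
  i = 2 (α = 1): (1−3)(1−2)(1−10)(1−9) = (−2)·(−1)·(−9)·(−8) = 144 ≡ 1, so v_2 = 1^{−1} = 1 (mod 13).
  i = 3 (α = 2): (2−3)(2−1)(2−10)(2−9) = (−1)·1·(−8)·(−7) = −56 ≡ 9, so v_3 = 9^{−1} = 3 (mod 13).
  i = 4 (α = 10): (10−3)(10−1)(10−2)(10−9) = 7·9·8·1 = 504 ≡ 10, so v_4 = 10^{−1} = 4 (mod 13).
  i = 5 (α = 9): (9−3)(9−1)(9−2)(9−10) = 6·8·7·(−1) = −336 ≡ 2, so v_5 = 2^{−1} = 7 (mod 13).
  v = [11, 1, 3, 4, 7].
Step 2: syndromes of r = [5, 12, 2, 0, 11] (all sums mod 13).
  S_0 = Σ v_i r_i = 11·5 + 1·12 + 3·2 + 4·0 + 7·11 = 150 ≡ 7.
  S_1 = Σ v_i α_i r_i = 11·3·5 + 1·1·12 + 3·2·2 + 4·10·0 + 7·9·11 = 882 ≡ 11.
  α_i^2 mod 13 = [9, 1, 4, 9, 3].
  S_2 = Σ v_i α_i^2 r_i = 11·9·5 + 1·1·12 + 3·4·2 + 4·9·0 + 7·3·11 = 762 ≡ 8.
  S = (7, 11, 8) ≠ 0, so r is not a codeword (an error is present).
Step 3: locate the error. For a single error e at position i, S_ℓ = v_i·e·α_i^ℓ, so α_err = S_1/S_0.
  S_0^{−1} = 7^{−1} = 2 (mod 13), so α_err = 11·2 = 22 ≡ 9 = α_5. Error position i = 5.
  Consistency check: S_2/S_1 = 8·6 = 48 ≡ 9 = α_err ✓ (single-error assumption holds).
Step 4: error magnitude e = S_0/v_5 = S_0·∏_{j≠5}(α_5 − α_j) = 7·2 = 14 ≡ 1 (mod 13).
Step 5: correct position 5: c_5 = r_5 − e = 11 − 1 ≡ 10 (mod 13). Hence c = [5, 12, 2, 0, 10].
  Check: interpolating c through the α_i gives m(x) = 9 + 3·x (degree < 2) with m(α_i) = c_i for every i, so c is indeed a codeword.


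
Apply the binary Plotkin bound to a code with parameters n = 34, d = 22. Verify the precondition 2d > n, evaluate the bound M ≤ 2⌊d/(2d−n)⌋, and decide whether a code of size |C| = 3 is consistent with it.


Plotkin bound M ≤ 4; given |C| = 3 ≤ bound (satisfied).

Check applicability: 2d = 44, n = 34.
2d − n = 10 > 0, so Plotkin applies.
Compute d/(2d−n) = 22/10 ≈ 2.2000.
⌊d/(2d−n)⌋ = 2.
Plotkin bound: M ≤ 2·2 = 4.
Given |C| = 3, check: satisfied.
This |C| is below the Plotkin bound.


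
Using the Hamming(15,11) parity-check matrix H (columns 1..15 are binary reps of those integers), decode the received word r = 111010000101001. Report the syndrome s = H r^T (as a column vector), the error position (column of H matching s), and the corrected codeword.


s = (1, 1, 0, 0)^T, error position = 12, corrected codeword c = 111010000100001

Compute s = H r^T mod 2 one row at a time:
  s_1 = 0 + 0 + 1 + 0 + 1 + 0 + 0 + 1 = 3 ≡ 1 (mod 2).
  s_2 = 0 + 1 + 0 + 0 + 1 + 0 + 0 + 1 = 3 ≡ 1 (mod 2).
  s_3 = 1 + 1 + 0 + 0 + 1 + 0 + 0 + 1 = 4 ≡ 0 (mod 2).
  s_4 = 1 + 1 + 1 + 0 + 0 + 0 + 0 + 1 = 4 ≡ 0 (mod 2).
s = (1, 1, 0, 0)^T — this equals column 12 of H (binary 1100), so error is at position 12.
Correct: flip bit 12 of r = 111010000101001 to get c = 111010000100001.


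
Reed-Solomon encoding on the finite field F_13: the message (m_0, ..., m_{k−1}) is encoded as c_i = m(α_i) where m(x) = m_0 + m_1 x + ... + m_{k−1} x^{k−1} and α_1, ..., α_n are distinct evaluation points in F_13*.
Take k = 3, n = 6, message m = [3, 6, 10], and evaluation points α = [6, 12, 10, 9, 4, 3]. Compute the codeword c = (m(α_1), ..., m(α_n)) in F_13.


c = [9, 7, 10, 9, 5, 7]

Message polynomial: m(x) = 3 + 6·x + 10·x^2 (mod 13).
For each evaluation point α_i, compute m(α_i) mod 13:
  α_1 = 6: Horner steps 10 → 1 → 9, so m(6) = 9.
  α_2 = 12: Horner steps 10 → 9 → 7, so m(12) = 7.
  α_3 = 10: Horner steps 10 → 2 → 10, so m(10) = 10.
  α_4 = 9: Horner steps 10 → 5 → 9, so m(9) = 9.
  α_5 = 4: Horner steps 10 → 7 → 5, so m(4) = 5.
  α_6 = 3: Horner steps 10 → 10 → 7, so m(3) = 7.
Codeword c = [9, 7, 10, 9, 5, 7] ∈ F_13^6.


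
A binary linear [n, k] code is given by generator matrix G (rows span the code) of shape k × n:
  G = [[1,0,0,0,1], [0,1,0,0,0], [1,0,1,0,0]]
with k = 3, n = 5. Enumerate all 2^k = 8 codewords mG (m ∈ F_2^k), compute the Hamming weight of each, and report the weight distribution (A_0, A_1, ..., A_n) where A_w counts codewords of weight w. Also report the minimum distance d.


Weight distribution: A_0 = 1, A_1 = 1, A_2 = 3, A_3 = 3. Minimum distance d = 1.

Enumerate all 2^3 = 8 messages m ∈ F_2^3.
For each, compute codeword c = mG in F_2^5, then tally its weight.
  m = 000 → c = 00000, weight = 0.
  m = 100 → c = 10001, weight = 2.
  m = 010 → c = 01000, weight = 1.
  m = 110 → c = 11001, weight = 3.
  m = 001 → c = 10100, weight = 2.
  m = 101 → c = 00101, weight = 2.
  m = 011 → c = 11100, weight = 3.
  m = 111 → c = 01101, weight = 3.
Tally weights:
  weight 0: 1 codewords.
  weight 1: 1 codewords.
  weight 2: 3 codewords.
  weight 3: 3 codewords.
Minimum distance d = smallest w > 0 with A_w > 0 = 1.
Sanity: Σ A_w = 8 = 2^3 = 8 ✓.


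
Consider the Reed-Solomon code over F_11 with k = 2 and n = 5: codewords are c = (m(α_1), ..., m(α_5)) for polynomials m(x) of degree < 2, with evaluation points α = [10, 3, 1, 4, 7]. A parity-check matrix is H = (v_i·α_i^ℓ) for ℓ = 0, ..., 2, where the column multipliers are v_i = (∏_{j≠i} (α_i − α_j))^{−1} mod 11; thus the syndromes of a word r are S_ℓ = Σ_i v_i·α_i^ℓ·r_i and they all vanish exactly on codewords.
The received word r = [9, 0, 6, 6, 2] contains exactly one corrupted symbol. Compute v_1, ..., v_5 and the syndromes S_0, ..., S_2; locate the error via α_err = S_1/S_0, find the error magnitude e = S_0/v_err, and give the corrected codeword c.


S = (8, 8, 8), error at position 3, error magnitude e = 7, c = [9, 0, 10, 6, 2].

Step 1: column multipliers v_i = (∏_{j≠i}(α_i − α_j))^{−1} mod 11.
  i = 1 (α = 10): (10−3)(10−1)(10−4)(10−7) = 7·9·6·3 = 1134 ≡ 1, so v_1 = 1^{−1} = 1 (mod 11).
  i = 2 (α = 3): (3−10)(3−1)(3−4)(3−7) = (−7)·2·(−1)·(−4) = −56 ≡ 10, so v_2 = 10^{−1} = 10 (mod 11).
  i = 3 (α = 1): (1−10)(1−3)(1−4)(1−7) = (−9)·(−2)·(−3)·(−6) = 324 ≡ 5, so v_3 = 5^{−1} = 9 (mod 11).
  i = 4 (α = 4): (4−10)(4−3)(4−1)(4−7) = (−6)·1·3·(−3) = 54 ≡ 10, so v_4 = 10^{−1} = 10 (mod 11).
  i = 5 (α = 7): (7−10)(7−3)(7−1)(7−4) = (−3)·4·6·3 = −216 ≡ 4, so v_5 = 4^{−1} = 3 (mod 11).
  v = [1, 10, 9, 10, 3].
Step 2: syndromes of r = [9, 0, 6, 6, 2] (all sums mod 11).
  S_0 = Σ v_i r_i = 1·9 + 10·0 + 9·6 + 10·6 + 3·2 = 129 ≡ 8.
  S_1 = Σ v_i α_i r_i = 1·10·9 + 10·3·0 + 9·1·6 + 10·4·6 + 3·7·2 = 426 ≡ 8.
  α_i^2 mod 11 = [1, 9, 1, 5, 5].
  S_2 = Σ v_i α_i^2 r_i = 1·1·9 + 10·9·0 + 9·1·6 + 10·5·6 + 3·5·2 = 393 ≡ 8.
  S = (8, 8, 8) ≠ 0, so r is not a codeword (an error is present).
Step 3: locate the error. For a single error e at position i, S_ℓ = v_i·e·α_i^ℓ, so α_err = S_1/S_0.
  S_0^{−1} = 8^{−1} = 7 (mod 11), so α_err = 8·7 = 56 ≡ 1 = α_3. Error position i = 3.
  Consistency check: S_2/S_1 = 8·7 = 56 ≡ 1 = α_err ✓ (single-error assumption holds).
Step 4: error magnitude e = S_0/v_3 = S_0·∏_{j≠3}(α_3 − α_j) = 8·5 = 40 ≡ 7 (mod 11).
Step 5: correct position 3: c_3 = r_3 − e = 6 − 7 ≡ 10 (mod 11). Hence c = [9, 0, 10, 6, 2].
  Check: interpolating c through the α_i gives m(x) = 4 + 6·x (degree < 2) with m(α_i) = c_i for every i, so c is indeed a codeword.
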